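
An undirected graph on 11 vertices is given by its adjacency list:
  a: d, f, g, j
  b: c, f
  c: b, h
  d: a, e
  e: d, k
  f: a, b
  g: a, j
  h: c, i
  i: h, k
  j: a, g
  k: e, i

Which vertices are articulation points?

Removing a increases the component count from 1 to 2, so a is a cut vertex.
By contrast removing d leaves 1 component; it is not a cut vertex. No other vertex is a cut vertex either.

a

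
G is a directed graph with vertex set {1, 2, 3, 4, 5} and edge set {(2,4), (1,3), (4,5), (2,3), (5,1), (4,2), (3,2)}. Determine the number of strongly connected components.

1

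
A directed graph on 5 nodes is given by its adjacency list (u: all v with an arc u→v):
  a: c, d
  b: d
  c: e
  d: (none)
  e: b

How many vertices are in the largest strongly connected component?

1

{b} is an SCC by itself.
{e} is an SCC by itself.
{a} is an SCC by itself.
{c} is an SCC by itself.
{d} is an SCC by itself.
The largest has 1 vertex.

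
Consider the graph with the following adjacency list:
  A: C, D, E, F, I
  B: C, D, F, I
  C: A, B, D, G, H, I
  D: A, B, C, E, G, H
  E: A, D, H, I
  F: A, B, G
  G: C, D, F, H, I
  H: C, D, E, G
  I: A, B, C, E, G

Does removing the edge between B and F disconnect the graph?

After removing B-F, the path B-D-A-F still connects them, so the edge is not a bridge.

No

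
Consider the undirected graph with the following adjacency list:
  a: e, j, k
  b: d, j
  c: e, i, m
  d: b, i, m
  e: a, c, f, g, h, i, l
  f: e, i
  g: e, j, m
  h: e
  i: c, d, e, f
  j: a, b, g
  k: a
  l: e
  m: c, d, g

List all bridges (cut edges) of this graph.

a-k, e-h, e-l

The edges on the cycle g-e-a-j-g are not bridges since each lies on that cycle.
But removing a-k disconnects a from k; removing h-e disconnects h from e; removing e-l disconnects e from l — these are bridges.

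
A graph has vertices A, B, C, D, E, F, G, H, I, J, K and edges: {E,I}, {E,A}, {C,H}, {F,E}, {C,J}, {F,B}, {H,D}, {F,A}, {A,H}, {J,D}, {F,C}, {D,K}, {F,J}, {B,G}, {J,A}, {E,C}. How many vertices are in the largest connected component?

Starting from A we can reach A, B, C, D, E, F, G, H, I, J, K. That is one component of size 11.
The largest has 11 vertices.

11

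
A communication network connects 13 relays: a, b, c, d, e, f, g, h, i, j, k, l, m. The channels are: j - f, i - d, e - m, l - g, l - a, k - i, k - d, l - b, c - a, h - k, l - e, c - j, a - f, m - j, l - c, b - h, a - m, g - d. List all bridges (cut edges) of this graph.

none

The edges on the cycle k-i-d-k are not bridges since each lies on that cycle.
Every edge lies on some cycle, so there are no bridges.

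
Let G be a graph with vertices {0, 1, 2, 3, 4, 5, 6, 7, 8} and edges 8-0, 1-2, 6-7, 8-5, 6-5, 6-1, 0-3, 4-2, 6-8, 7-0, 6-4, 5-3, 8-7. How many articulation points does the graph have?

1

Removing 6 increases the component count from 1 to 2, so 6 is a cut vertex.
By contrast removing 4 leaves 1 component; it is not a cut vertex. No other vertex is a cut vertex either.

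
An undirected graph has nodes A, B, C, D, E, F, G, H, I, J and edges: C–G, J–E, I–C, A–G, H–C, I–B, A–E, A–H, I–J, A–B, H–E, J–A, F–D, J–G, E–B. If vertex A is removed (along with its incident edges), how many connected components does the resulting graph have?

With A gone, the remaining components are: {D, F}; {B, C, E, G, H, I, J}.
That is 2 components.

2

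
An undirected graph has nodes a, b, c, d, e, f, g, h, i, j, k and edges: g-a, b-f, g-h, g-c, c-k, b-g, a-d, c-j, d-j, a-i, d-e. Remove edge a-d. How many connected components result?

1

a and d are still connected via a-g-c-j-d, so the component count stays at 1.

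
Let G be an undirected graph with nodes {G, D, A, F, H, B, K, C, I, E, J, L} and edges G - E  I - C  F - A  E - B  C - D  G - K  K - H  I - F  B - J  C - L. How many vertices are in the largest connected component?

6

Starting from B we can reach B, E, G, H, J, K. That is one component of size 6.
Starting from A we can reach A, C, D, F, I, L. That is one component of size 6.
The largest has 6 vertices.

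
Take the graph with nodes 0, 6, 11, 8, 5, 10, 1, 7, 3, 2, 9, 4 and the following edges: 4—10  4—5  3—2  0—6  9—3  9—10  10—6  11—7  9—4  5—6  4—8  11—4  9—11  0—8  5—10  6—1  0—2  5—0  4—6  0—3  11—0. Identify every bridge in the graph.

The edges on the cycle 9-11-0-8-4-9 are not bridges since each lies on that cycle.
But removing 7—11 disconnects 7 from 11; removing 6—1 disconnects 6 from 1 — these are bridges.

1-6, 11-7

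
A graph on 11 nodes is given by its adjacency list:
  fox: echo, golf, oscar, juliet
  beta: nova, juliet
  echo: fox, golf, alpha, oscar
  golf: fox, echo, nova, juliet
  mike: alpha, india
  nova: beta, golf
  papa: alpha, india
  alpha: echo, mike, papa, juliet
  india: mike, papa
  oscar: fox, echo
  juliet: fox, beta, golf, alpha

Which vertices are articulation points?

Removing alpha increases the component count from 1 to 2, so alpha is a cut vertex.
By contrast removing india leaves 1 component; it is not a cut vertex. No other vertex is a cut vertex either.

alpha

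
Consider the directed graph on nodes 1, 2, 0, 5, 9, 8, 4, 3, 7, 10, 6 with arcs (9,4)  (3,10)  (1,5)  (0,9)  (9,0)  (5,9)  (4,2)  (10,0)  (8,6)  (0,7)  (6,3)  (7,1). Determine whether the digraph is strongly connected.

There is no directed path from 9 to 6, so the graph is not strongly connected.

No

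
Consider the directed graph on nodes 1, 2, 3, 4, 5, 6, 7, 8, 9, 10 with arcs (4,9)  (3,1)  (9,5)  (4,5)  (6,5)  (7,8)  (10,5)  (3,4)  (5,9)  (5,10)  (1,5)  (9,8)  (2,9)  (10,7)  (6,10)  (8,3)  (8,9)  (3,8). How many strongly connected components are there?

{1, 3, 4, 5, 7, 8, 9, 10} are all mutually reachable — one SCC of size 8.
{2} is an SCC by itself.
{6} is an SCC by itself.
That gives 3 strongly connected components.

3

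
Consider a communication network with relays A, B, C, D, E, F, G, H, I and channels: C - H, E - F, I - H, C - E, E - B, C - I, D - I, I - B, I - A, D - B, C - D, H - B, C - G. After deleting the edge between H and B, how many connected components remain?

H and B are still connected via H-I-B, so the component count stays at 1.

1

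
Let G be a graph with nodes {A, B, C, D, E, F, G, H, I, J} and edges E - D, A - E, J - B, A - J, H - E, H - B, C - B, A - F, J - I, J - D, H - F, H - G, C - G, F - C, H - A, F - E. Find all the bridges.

I-J

The edges on the cycle H-A-J-B-C-F-H are not bridges since each lies on that cycle.
But removing I - J disconnects I from J — this is a bridge.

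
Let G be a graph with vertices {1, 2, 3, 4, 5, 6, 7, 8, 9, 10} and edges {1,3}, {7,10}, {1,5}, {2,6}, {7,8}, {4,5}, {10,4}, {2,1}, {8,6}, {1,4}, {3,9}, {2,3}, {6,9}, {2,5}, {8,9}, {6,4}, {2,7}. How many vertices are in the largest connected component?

Starting from 1 we can reach 1, 2, 3, 4, 5, 6, 7, 8, 9, 10. That is one component of size 10.
The largest has 10 vertices.

10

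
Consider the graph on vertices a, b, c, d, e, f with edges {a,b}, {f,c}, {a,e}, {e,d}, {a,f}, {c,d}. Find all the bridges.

The edges on the cycle a-f-c-d-e-a are not bridges since each lies on that cycle.
But removing a–b disconnects a from b — this is a bridge.

a-b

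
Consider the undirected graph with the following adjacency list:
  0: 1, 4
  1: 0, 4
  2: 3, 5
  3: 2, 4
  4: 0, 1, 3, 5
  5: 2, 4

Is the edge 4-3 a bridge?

No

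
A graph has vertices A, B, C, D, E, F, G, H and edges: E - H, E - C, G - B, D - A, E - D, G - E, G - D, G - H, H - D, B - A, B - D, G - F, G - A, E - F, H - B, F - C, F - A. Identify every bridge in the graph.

The edges on the cycle G-E-C-F-G are not bridges since each lies on that cycle.
Every edge lies on some cycle, so there are no bridges.

none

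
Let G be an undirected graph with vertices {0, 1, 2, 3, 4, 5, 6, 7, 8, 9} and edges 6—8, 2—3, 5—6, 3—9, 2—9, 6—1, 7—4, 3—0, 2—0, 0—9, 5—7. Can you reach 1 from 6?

Yes

From 6 we can reach 1, 4, 5, 6, 7, 8, which includes 1.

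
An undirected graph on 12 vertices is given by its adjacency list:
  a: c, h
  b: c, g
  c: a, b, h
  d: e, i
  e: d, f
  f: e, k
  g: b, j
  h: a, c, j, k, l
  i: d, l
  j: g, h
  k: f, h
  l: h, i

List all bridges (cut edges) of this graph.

none

The edges on the cycle h-l-i-d-e-f-k-h are not bridges since each lies on that cycle.
Every edge lies on some cycle, so there are no bridges.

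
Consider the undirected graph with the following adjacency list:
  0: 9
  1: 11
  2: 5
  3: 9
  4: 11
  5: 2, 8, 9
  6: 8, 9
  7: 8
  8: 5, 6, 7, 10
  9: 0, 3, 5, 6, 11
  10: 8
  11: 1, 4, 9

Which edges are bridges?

The edges on the cycle 9-5-8-6-9 are not bridges since each lies on that cycle.
But removing 5-2 disconnects 5 from 2; removing 9-3 disconnects 9 from 3; removing 8-10 disconnects 8 from 10; removing 11-1 disconnects 11 from 1 — these are bridges.
In total 8 edges are bridges.

0-9, 1-11, 10-8, 11-4, 11-9, 2-5, 3-9, 7-8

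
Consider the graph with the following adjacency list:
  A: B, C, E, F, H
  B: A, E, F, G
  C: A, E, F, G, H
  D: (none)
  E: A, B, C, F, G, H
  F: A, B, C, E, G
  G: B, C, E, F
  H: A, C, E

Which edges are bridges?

none

The edges on the cycle E-A-F-E are not bridges since each lies on that cycle.
Every edge lies on some cycle, so there are no bridges.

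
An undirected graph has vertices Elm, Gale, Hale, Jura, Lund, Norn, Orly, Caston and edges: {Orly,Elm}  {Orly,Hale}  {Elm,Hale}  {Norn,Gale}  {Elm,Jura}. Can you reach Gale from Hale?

The component containing Hale is {Elm, Hale, Jura, Orly}, and Gale is not in it.

No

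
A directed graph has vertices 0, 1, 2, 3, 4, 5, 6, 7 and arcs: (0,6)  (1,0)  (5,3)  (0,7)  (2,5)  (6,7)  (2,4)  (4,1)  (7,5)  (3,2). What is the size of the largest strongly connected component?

8

{0, 1, 2, 3, 4, 5, 6, 7} are all mutually reachable — one SCC of size 8.
The largest has 8 vertices.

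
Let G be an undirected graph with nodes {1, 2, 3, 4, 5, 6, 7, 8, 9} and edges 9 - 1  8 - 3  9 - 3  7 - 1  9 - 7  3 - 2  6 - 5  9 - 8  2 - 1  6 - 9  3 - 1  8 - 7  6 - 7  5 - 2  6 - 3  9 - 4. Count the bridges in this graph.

The edges on the cycle 6-9-8-7-6 are not bridges since each lies on that cycle.
But removing 9 - 4 disconnects 9 from 4 — this is a bridge.

1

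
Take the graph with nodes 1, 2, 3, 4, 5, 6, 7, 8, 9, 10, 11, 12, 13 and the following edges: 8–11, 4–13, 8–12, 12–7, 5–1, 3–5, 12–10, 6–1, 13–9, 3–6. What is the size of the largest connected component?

2 is isolated — a component by itself.
Starting from 4 we can reach 4, 9, 13. That is one component of size 3.
Starting from 1 we can reach 1, 3, 5, 6. That is one component of size 4.
Starting from 7 we can reach 7, 8, 10, 11, 12. That is one component of size 5.
The largest has 5 vertices.

5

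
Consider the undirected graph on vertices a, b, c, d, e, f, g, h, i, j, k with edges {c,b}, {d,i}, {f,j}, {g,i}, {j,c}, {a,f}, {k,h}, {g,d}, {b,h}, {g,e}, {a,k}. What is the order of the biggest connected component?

7

Starting from d we can reach d, e, g, i. That is one component of size 4.
Starting from a we can reach a, b, c, f, h, j, k. That is one component of size 7.
The largest has 7 vertices.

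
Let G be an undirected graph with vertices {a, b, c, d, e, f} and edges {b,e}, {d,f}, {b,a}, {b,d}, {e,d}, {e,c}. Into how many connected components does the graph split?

1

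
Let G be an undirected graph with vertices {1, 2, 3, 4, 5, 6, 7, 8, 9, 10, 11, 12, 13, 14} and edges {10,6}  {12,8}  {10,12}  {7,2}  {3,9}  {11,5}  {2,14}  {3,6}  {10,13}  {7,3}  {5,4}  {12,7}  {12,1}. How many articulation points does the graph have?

Removing 2 increases the component count from 2 to 3, so 2 is a cut vertex.
Removing 3 increases the component count from 2 to 3, so 3 is a cut vertex.
Removing 5 increases the component count from 2 to 3, so 5 is a cut vertex.
Likewise 7, 10, 12 are cut vertices.
By contrast removing 4 leaves 2 components; it is not a cut vertex. No other vertex is a cut vertex either.

6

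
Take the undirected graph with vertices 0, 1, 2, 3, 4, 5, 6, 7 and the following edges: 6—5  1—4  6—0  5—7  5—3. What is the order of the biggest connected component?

2 is isolated — a component by itself.
Starting from 1 we can reach 1, 4. That is one component of size 2.
Starting from 0 we can reach 0, 3, 5, 6, 7. That is one component of size 5.
The largest has 5 vertices.

5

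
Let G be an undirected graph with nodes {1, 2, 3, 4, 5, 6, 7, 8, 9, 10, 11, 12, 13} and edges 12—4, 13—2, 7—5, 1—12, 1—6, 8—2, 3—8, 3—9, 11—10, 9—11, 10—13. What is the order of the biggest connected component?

Starting from 5 we can reach 5, 7. That is one component of size 2.
Starting from 1 we can reach 1, 4, 6, 12. That is one component of size 4.
Starting from 2 we can reach 2, 3, 8, 9, 10, 11, 13. That is one component of size 7.
The largest has 7 vertices.

7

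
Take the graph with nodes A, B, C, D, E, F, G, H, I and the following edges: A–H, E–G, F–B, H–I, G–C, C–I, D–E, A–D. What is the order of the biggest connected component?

7

Starting from B we can reach B, F. That is one component of size 2.
Starting from A we can reach A, C, D, E, G, H, I. That is one component of size 7.
The largest has 7 vertices.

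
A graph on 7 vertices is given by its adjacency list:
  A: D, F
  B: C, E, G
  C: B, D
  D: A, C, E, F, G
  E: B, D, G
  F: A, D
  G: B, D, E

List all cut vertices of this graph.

D

Removing D increases the component count from 1 to 2, so D is a cut vertex.
By contrast removing B leaves 1 component; it is not a cut vertex. No other vertex is a cut vertex either.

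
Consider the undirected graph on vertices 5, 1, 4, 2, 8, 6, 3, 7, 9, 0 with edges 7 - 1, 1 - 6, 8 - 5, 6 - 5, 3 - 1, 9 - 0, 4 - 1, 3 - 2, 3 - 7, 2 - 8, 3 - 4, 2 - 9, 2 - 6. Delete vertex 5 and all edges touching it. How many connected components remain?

1

With 5 gone, the remaining components are: {0, 1, 2, 3, 4, 6, 7, 8, 9}.
That is 1 component.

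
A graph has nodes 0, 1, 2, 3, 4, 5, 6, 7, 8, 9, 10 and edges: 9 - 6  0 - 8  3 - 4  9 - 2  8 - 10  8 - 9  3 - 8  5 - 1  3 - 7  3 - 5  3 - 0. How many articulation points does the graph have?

Removing 3 increases the component count from 1 to 4, so 3 is a cut vertex.
Removing 5 increases the component count from 1 to 2, so 5 is a cut vertex.
Removing 8 increases the component count from 1 to 3, so 8 is a cut vertex.
Likewise 9 is a cut vertex.
By contrast removing 7 leaves 1 component; it is not a cut vertex. No other vertex is a cut vertex either.

4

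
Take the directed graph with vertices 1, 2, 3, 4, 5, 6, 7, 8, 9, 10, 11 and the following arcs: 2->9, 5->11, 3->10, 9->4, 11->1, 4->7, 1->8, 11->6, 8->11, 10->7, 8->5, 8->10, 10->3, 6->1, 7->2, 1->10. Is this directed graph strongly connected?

There is no directed path from 10 to 11, so the graph is not strongly connected.

No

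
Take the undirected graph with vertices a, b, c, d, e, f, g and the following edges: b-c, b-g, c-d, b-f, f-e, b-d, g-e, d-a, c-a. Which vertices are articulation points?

b

Removing b increases the component count from 1 to 2, so b is a cut vertex.
By contrast removing a leaves 1 component; it is not a cut vertex. No other vertex is a cut vertex either.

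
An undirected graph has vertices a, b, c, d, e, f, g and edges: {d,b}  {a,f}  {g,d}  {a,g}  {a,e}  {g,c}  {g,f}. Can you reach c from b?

Yes

From b we can reach a, b, c, d, e, f, g, which includes c.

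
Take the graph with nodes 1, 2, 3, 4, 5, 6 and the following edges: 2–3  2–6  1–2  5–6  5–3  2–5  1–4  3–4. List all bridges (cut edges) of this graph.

none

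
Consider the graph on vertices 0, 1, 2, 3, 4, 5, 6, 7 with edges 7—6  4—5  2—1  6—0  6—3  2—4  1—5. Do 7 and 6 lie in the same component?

From 7 we can reach 0, 3, 6, 7, which includes 6.

Yes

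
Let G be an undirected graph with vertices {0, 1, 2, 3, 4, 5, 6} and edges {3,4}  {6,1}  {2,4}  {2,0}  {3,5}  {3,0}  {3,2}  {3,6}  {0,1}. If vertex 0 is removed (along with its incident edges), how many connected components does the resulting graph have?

With 0 gone, the remaining components are: {1, 2, 3, 4, 5, 6}.
That is 1 component.

1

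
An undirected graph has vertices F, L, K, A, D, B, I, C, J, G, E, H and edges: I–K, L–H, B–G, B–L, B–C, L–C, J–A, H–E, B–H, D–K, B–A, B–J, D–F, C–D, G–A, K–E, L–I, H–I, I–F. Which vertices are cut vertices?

B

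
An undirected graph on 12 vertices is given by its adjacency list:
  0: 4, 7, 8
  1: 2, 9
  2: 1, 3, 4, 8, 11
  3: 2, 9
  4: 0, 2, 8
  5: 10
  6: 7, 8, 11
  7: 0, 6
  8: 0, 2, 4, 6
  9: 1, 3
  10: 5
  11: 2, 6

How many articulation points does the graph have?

1

Removing 2 increases the component count from 2 to 3, so 2 is a cut vertex.
By contrast removing 5 leaves 2 components; it is not a cut vertex. No other vertex is a cut vertex either.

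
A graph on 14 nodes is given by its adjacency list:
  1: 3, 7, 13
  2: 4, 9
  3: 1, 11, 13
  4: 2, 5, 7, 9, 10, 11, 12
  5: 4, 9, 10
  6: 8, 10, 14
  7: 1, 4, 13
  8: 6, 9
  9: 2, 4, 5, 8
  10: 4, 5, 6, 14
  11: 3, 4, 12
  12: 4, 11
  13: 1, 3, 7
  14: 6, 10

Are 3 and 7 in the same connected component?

Yes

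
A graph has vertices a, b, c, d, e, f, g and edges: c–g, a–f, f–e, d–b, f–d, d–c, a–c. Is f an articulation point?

Yes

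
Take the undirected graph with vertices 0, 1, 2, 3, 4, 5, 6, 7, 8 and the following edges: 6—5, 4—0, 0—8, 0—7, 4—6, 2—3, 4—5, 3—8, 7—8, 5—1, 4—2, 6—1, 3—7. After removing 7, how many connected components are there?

With 7 gone, the remaining components are: {0, 1, 2, 3, 4, 5, 6, 8}.
That is 1 component.

1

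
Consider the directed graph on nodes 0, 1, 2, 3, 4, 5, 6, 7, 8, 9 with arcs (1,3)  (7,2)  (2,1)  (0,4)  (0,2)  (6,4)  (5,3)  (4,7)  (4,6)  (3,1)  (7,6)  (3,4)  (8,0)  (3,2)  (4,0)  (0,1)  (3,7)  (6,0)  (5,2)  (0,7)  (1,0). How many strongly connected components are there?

4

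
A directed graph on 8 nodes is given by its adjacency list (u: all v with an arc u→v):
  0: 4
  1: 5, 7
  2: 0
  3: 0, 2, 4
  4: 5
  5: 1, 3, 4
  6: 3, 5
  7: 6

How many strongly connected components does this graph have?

1

{0, 1, 2, 3, 4, 5, 6, 7} are all mutually reachable — one SCC of size 8.
That gives 1 strongly connected component.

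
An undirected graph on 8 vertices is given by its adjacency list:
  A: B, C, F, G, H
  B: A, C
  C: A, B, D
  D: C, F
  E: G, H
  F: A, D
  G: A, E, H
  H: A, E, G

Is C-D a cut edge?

No

After removing C-D, the path C-A-F-D still connects them, so the edge is not a bridge.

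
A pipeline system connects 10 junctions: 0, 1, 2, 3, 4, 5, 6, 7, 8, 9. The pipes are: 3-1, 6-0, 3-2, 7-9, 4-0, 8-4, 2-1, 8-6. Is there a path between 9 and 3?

No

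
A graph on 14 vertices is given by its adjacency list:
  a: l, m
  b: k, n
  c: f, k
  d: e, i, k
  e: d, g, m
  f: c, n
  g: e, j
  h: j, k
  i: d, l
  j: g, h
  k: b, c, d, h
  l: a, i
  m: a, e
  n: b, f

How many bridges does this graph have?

The edges on the cycle k-h-j-g-e-m-a-l-i-d-k are not bridges since each lies on that cycle.
Every edge lies on some cycle, so there are no bridges.

0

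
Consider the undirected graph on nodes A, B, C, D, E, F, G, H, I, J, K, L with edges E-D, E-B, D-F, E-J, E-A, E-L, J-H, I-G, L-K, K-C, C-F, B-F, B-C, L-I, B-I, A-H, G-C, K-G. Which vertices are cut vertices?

Removing E increases the component count from 1 to 2, so E is a cut vertex.
By contrast removing I leaves 1 component; it is not a cut vertex. No other vertex is a cut vertex either.

E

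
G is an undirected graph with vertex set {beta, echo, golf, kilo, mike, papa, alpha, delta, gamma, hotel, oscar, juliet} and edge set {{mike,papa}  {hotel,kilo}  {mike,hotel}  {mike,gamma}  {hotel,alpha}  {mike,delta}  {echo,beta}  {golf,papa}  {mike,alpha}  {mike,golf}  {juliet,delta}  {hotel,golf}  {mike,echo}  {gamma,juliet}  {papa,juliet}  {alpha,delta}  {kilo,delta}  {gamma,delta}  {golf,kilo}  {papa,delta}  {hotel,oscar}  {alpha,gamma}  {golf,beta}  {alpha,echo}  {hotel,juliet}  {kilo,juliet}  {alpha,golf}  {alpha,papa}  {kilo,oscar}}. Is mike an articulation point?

Deleting mike leaves 1 component (was 1) (its neighbors echo, golf, papa, alpha, delta, gamma, hotel remain connected to each other), so mike is not a cut vertex.

No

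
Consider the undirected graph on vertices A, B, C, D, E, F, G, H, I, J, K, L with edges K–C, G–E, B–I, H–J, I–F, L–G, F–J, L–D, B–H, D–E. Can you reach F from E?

No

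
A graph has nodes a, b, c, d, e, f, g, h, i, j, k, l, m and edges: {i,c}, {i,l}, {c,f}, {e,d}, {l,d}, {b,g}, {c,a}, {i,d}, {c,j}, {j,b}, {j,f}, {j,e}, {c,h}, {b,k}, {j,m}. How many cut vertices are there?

Removing b increases the component count from 1 to 3, so b is a cut vertex.
Removing c increases the component count from 1 to 3, so c is a cut vertex.
Removing j increases the component count from 1 to 3, so j is a cut vertex.
By contrast removing k leaves 1 component; it is not a cut vertex. No other vertex is a cut vertex either.

3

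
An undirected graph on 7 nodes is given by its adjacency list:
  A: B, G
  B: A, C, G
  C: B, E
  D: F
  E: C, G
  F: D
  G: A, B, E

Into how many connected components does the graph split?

2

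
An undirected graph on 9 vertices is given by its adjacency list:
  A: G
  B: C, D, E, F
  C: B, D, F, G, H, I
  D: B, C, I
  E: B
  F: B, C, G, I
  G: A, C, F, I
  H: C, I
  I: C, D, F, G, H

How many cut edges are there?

2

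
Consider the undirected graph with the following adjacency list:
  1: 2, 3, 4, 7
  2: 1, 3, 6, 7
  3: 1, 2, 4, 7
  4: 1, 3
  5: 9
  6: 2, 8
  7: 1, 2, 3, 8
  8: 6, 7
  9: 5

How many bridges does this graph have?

The edges on the cycle 7-1-2-6-8-7 are not bridges since each lies on that cycle.
But removing 5-9 disconnects 5 from 9 — this is a bridge.

1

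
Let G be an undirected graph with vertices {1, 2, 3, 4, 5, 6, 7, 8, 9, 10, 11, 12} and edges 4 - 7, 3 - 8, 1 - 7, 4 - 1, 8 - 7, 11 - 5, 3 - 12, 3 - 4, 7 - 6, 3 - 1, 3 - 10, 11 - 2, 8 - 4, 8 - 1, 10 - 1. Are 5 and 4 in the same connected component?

The component containing 5 is {2, 5, 11}, and 4 is not in it.

No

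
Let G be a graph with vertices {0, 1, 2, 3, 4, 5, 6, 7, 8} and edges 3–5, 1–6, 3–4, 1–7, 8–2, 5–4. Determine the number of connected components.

4

0 is isolated — a component by itself.
Starting from 2 we can reach 2, 8. That is one component of size 2.
Starting from 3 we can reach 3, 4, 5. That is one component of size 3.
Starting from 1 we can reach 1, 6, 7. That is one component of size 3.
Total: 4 components.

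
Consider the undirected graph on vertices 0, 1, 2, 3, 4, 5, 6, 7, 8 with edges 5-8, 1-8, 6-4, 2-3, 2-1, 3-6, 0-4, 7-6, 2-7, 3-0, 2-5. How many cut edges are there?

0

The edges on the cycle 3-0-4-6-3 are not bridges since each lies on that cycle.
Every edge lies on some cycle, so there are no bridges.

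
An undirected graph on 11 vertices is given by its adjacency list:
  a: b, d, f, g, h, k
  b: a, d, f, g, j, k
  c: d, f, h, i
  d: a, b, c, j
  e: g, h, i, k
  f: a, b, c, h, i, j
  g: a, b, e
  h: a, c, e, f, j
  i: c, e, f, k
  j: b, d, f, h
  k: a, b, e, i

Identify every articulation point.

none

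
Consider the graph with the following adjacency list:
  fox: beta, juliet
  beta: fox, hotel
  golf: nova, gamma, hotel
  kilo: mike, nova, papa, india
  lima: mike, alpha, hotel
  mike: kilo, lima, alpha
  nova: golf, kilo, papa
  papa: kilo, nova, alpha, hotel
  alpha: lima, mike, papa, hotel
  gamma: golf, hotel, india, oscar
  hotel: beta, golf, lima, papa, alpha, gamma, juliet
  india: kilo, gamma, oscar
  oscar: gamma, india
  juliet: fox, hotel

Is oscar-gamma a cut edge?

No

After removing oscar-gamma, the path oscar-india-gamma still connects them, so the edge is not a bridge.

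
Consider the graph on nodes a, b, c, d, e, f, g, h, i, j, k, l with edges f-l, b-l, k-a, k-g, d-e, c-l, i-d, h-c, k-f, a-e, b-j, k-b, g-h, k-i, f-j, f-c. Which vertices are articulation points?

Removing k increases the component count from 1 to 2, so k is a cut vertex.
By contrast removing c leaves 1 component; it is not a cut vertex. No other vertex is a cut vertex either.

k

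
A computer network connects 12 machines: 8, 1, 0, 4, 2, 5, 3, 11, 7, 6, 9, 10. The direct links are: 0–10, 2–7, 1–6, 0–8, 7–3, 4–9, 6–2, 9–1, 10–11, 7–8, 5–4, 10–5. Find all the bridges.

The edges on the cycle 0-10-5-4-9-1-6-2-7-8-0 are not bridges since each lies on that cycle.
But removing 10–11 disconnects 10 from 11; removing 7–3 disconnects 7 from 3 — these are bridges.

10-11, 3-7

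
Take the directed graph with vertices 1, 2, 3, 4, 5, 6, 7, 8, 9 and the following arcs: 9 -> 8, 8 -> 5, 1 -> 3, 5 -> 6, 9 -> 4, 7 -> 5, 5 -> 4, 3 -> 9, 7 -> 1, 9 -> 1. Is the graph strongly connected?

No

There is no directed path from 2 to 4, so the graph is not strongly connected.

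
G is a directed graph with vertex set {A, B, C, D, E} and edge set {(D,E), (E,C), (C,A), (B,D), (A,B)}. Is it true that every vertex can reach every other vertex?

Yes

From E we can reach every vertex (A, B, C, D, E), and every vertex can reach E (A, B, C, D, E). So the whole graph is one strongly connected component.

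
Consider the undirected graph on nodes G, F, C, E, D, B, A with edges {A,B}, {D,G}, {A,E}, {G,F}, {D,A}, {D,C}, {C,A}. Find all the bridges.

A-B, A-E, D-G, F-G

The edges on the cycle D-C-A-D are not bridges since each lies on that cycle.
But removing A - E disconnects A from E; removing A - B disconnects A from B; removing G - F disconnects G from F; removing D - G disconnects D from G — these are bridges.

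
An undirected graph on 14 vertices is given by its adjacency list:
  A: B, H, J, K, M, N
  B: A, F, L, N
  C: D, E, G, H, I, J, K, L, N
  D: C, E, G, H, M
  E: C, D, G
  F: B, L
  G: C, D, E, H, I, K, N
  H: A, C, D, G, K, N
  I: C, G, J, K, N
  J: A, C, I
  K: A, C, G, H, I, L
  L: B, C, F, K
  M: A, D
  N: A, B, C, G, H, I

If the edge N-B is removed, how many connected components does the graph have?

1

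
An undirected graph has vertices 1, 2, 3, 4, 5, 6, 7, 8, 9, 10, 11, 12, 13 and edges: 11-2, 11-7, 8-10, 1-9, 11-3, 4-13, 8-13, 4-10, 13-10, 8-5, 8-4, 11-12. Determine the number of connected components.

6 is isolated — a component by itself.
Starting from 1 we can reach 1, 9. That is one component of size 2.
Starting from 4 we can reach 4, 5, 8, 10, 13. That is one component of size 5.
Starting from 2 we can reach 2, 3, 7, 11, 12. That is one component of size 5.
Total: 4 components.

4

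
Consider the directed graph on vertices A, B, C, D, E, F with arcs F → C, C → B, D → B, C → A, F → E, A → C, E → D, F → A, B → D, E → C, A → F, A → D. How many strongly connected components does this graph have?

{A, C, E, F} are all mutually reachable — one SCC of size 4.
{B, D} are all mutually reachable — one SCC of size 2.
That gives 2 strongly connected components.

2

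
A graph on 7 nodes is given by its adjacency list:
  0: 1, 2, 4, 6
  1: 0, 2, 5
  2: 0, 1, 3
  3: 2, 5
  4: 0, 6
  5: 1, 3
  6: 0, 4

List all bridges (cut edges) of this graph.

none

The edges on the cycle 0-6-4-0 are not bridges since each lies on that cycle.
Every edge lies on some cycle, so there are no bridges.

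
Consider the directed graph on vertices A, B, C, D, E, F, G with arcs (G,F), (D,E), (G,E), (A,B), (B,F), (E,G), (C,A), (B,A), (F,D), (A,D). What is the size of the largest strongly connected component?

4

{D, E, F, G} are all mutually reachable — one SCC of size 4.
{A, B} are all mutually reachable — one SCC of size 2.
{C} is an SCC by itself.
The largest has 4 vertices.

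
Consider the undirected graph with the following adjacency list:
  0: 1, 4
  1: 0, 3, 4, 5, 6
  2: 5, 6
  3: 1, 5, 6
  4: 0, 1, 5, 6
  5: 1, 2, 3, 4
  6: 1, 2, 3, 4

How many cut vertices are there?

Removing 1, for instance, still leaves 1 component. No single vertex removal increases the component count — the graph has no articulation points.

0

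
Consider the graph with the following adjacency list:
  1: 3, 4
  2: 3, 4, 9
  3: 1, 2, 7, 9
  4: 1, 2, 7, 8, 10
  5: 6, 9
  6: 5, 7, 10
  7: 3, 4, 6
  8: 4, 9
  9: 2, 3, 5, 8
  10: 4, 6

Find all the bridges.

The edges on the cycle 4-10-6-7-4 are not bridges since each lies on that cycle.
Every edge lies on some cycle, so there are no bridges.

none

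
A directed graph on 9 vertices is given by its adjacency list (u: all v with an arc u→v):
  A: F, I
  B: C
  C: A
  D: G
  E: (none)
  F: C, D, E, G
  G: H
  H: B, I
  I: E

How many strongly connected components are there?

3

{A, B, C, D, F, G, H} are all mutually reachable — one SCC of size 7.
{I} is an SCC by itself.
{E} is an SCC by itself.
That gives 3 strongly connected components.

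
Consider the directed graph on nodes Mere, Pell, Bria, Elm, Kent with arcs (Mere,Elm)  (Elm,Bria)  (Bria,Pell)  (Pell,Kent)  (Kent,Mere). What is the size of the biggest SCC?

5

{Elm, Bria, Kent, Mere, Pell} are all mutually reachable — one SCC of size 5.
The largest has 5 vertices.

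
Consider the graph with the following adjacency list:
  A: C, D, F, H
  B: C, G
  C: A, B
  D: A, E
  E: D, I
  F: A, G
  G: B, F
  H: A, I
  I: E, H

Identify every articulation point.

A

Removing A increases the component count from 1 to 2, so A is a cut vertex.
By contrast removing C leaves 1 component; it is not a cut vertex. No other vertex is a cut vertex either.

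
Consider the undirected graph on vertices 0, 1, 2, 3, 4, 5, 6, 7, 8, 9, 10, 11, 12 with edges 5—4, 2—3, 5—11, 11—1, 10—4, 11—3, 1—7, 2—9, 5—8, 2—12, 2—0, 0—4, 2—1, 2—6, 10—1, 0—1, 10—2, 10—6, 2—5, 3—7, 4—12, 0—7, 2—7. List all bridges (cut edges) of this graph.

2-9, 5-8

The edges on the cycle 2-5-11-3-2 are not bridges since each lies on that cycle.
But removing 2—9 disconnects 2 from 9; removing 8—5 disconnects 8 from 5 — these are bridges.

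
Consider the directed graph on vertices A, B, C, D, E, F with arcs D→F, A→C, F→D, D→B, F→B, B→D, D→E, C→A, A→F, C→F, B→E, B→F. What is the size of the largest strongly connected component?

3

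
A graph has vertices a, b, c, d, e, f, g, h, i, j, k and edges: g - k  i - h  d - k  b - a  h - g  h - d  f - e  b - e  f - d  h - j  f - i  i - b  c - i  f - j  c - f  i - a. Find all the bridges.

The edges on the cycle f-i-b-e-f are not bridges since each lies on that cycle.
Every edge lies on some cycle, so there are no bridges.

none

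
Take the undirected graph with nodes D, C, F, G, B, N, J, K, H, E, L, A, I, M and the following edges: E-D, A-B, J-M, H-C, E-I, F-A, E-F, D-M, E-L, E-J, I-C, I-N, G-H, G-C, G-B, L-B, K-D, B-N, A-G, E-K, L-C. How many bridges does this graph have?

The edges on the cycle G-H-C-G are not bridges since each lies on that cycle.
Every edge lies on some cycle, so there are no bridges.

0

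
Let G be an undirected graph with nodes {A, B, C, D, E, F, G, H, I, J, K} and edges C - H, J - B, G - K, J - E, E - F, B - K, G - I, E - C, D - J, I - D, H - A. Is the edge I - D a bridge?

No

After removing I - D, the path I-G-K-B-J-D still connects them, so the edge is not a bridge.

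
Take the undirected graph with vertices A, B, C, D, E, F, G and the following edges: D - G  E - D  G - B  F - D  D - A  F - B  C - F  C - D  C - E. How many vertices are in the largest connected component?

Starting from A we can reach A, B, C, D, E, F, G. That is one component of size 7.
The largest has 7 vertices.

7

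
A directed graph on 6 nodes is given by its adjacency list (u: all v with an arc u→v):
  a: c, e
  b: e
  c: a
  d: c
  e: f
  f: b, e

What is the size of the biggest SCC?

{b, e, f} are all mutually reachable — one SCC of size 3.
{a, c} are all mutually reachable — one SCC of size 2.
{d} is an SCC by itself.
The largest has 3 vertices.

3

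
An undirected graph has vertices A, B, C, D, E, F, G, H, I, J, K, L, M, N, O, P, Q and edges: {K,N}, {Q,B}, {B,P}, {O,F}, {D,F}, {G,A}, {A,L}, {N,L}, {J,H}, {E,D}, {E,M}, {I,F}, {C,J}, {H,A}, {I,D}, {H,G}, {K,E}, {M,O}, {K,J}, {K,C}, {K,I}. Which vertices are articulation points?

Removing B increases the component count from 2 to 3, so B is a cut vertex.
Removing K increases the component count from 2 to 3, so K is a cut vertex.
By contrast removing G leaves 2 components; it is not a cut vertex. No other vertex is a cut vertex either.

B, K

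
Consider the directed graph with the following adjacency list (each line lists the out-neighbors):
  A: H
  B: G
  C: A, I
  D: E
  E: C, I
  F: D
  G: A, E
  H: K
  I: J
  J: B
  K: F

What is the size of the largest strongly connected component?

{A, B, C, D, E, F, G, H, I, J, K} are all mutually reachable — one SCC of size 11.
The largest has 11 vertices.

11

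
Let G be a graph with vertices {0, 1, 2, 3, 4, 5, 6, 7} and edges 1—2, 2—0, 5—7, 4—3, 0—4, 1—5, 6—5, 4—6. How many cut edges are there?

The edges on the cycle 1-2-0-4-6-5-1 are not bridges since each lies on that cycle.
But removing 5—7 disconnects 5 from 7; removing 4—3 disconnects 4 from 3 — these are bridges.
That makes 2 bridges.

2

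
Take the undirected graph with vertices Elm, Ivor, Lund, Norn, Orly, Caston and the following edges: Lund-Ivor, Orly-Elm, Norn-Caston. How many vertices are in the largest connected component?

Starting from Ivor we can reach Ivor, Lund. That is one component of size 2.
Starting from Elm we can reach Elm, Orly. That is one component of size 2.
Starting from Norn we can reach Norn, Caston. That is one component of size 2.
The largest has 2 vertices.

2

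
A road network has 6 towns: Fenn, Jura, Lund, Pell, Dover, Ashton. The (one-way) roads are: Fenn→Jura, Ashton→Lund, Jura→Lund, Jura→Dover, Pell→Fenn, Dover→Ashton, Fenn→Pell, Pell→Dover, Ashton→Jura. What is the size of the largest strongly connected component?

{Jura, Dover, Ashton} are all mutually reachable — one SCC of size 3.
{Fenn, Pell} are all mutually reachable — one SCC of size 2.
{Lund} is an SCC by itself.
The largest has 3 vertices.

3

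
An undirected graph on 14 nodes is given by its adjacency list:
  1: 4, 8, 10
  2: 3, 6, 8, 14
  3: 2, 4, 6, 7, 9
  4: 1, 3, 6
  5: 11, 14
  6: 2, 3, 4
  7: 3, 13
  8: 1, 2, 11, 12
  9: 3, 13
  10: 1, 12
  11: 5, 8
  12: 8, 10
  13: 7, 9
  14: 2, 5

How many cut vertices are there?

Removing 3 increases the component count from 1 to 2, so 3 is a cut vertex.
By contrast removing 9 leaves 1 component; it is not a cut vertex. No other vertex is a cut vertex either.

1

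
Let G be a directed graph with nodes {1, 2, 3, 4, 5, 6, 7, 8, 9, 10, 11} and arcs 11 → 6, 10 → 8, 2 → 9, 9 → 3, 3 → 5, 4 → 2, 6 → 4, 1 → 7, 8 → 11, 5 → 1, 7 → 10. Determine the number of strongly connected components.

1

{1, 2, 3, 4, 5, 6, 7, 8, 9, 10, 11} are all mutually reachable — one SCC of size 11.
That gives 1 strongly connected component.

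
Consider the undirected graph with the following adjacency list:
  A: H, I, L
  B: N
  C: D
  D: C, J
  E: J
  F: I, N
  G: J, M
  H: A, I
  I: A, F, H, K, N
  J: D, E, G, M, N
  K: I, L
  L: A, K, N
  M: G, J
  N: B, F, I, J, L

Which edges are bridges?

B-N, C-D, D-J, E-J, J-N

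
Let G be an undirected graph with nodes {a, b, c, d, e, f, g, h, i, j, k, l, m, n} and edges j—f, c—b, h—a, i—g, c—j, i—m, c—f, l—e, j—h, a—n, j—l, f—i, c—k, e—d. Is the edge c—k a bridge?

Yes

Removing c—k leaves no path between c and k: the component count goes from 1 to 2. So it is a bridge.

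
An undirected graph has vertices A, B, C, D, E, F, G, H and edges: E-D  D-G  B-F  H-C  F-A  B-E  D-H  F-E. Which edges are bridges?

A-F, C-H, D-E, D-G, D-H

The edges on the cycle B-F-E-B are not bridges since each lies on that cycle.
But removing D-H disconnects D from H; removing E-D disconnects E from D; removing H-C disconnects H from C; removing F-A disconnects F from A — these are bridges.
In total 5 edges are bridges.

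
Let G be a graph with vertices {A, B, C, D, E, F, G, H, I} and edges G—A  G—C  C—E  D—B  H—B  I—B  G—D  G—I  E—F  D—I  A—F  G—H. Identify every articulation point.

G

Removing G increases the component count from 1 to 2, so G is a cut vertex.
By contrast removing I leaves 1 component; it is not a cut vertex. No other vertex is a cut vertex either.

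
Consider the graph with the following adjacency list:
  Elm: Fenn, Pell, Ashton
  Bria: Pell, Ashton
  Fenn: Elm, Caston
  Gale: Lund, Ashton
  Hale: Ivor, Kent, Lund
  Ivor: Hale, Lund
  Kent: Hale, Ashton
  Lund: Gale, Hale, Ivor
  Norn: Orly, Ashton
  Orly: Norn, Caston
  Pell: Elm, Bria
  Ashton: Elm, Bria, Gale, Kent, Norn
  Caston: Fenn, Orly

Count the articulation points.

1

Removing Ashton increases the component count from 1 to 2, so Ashton is a cut vertex.
By contrast removing Norn leaves 1 component; it is not a cut vertex. No other vertex is a cut vertex either.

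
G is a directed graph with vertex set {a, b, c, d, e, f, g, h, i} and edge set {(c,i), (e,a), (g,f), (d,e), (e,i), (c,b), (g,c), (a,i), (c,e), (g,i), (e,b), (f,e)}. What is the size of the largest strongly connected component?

1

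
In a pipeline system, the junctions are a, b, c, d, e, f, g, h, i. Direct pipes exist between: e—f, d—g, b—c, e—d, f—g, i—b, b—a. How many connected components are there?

h is isolated — a component by itself.
Starting from a we can reach a, b, c, i. That is one component of size 4.
Starting from d we can reach d, e, f, g. That is one component of size 4.
Total: 3 components.

3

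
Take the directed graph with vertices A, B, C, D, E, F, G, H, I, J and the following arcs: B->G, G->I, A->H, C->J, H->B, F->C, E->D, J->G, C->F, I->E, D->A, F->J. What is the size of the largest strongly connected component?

7

{A, B, D, E, G, H, I} are all mutually reachable — one SCC of size 7.
{C, F} are all mutually reachable — one SCC of size 2.
{J} is an SCC by itself.
The largest has 7 vertices.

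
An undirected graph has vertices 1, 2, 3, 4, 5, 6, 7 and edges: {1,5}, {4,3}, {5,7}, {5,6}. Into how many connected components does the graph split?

3

2 is isolated — a component by itself.
Starting from 3 we can reach 3, 4. That is one component of size 2.
Starting from 1 we can reach 1, 5, 6, 7. That is one component of size 4.
Total: 3 components.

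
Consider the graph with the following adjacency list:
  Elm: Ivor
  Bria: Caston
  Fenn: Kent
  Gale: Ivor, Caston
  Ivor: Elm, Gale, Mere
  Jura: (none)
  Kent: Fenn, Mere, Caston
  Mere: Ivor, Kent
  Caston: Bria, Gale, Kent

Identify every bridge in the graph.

Bria-Caston, Elm-Ivor, Fenn-Kent

The edges on the cycle Kent-Mere-Ivor-Gale-Caston-Kent are not bridges since each lies on that cycle.
But removing Ivor-Elm disconnects Ivor from Elm; removing Caston-Bria disconnects Caston from Bria; removing Kent-Fenn disconnects Kent from Fenn — these are bridges.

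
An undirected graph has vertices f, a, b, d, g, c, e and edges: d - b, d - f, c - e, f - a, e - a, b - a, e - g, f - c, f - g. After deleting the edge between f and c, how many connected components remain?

f and c are still connected via f-g-e-c, so the component count stays at 1.

1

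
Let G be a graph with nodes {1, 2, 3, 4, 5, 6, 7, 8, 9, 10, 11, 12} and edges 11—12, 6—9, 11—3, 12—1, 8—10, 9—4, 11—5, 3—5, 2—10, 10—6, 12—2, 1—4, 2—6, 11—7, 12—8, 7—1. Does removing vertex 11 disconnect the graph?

Yes

Deleting 11 raises the number of components from 1 to 2, so 11 is a cut vertex.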